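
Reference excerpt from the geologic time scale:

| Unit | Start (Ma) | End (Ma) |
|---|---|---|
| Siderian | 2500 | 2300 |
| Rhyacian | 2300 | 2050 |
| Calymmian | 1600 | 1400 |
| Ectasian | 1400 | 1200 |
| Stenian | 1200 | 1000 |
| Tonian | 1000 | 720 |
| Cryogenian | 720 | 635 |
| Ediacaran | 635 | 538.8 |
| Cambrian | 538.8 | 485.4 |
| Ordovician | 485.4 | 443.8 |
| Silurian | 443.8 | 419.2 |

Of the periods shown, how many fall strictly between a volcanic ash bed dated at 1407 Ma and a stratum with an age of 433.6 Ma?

7

The older date is 1407 Ma and the younger is 433.6 Ma.
Periods with start < 1407 and end > 433.6 Ma: Ectasian (1400–1200), Stenian (1200–1000), Tonian (1000–720), Cryogenian (720–635), Ediacaran (635–538.8), Cambrian (538.8–485.4), Ordovician (485.4–443.8).
That is 7 complete periods.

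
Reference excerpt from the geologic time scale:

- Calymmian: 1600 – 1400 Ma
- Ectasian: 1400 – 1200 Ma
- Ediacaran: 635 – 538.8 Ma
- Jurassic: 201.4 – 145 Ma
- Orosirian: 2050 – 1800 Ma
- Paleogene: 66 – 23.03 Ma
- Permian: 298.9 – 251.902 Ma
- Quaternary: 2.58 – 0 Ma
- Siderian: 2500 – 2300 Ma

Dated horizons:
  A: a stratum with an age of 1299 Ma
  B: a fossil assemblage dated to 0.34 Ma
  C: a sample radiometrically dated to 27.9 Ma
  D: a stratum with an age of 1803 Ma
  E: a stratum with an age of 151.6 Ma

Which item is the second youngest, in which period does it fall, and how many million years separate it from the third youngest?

C, in the Paleogene; 123.7 million years to E

Sorted youngest-first by Ma: B (0.34), C (27.9), E (151.6), A (1299), D (1803).
The second youngest is C at 27.9 Ma, which lies in 66–23.03 Ma: the Paleogene.
The third youngest is E at 151.6 Ma; separation = |27.9 − 151.6| = 123.7 Myr.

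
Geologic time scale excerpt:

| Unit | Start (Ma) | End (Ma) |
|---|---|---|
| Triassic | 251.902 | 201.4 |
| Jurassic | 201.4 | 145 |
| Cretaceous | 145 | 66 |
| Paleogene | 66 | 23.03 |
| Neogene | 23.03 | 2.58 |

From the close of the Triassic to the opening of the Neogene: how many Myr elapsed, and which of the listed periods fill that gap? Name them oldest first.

The Triassic closes at 201.4 Ma and the Neogene opens at 23.03 Ma, so the interval is 201.4 − 23.03 = 178.37 Myr.
A period fits inside if it starts at or after 201.4 Ma and ends at or before 23.03 Ma; oldest first that gives Jurassic, Cretaceous, Paleogene.

178.37 million years; Jurassic, Cretaceous, Paleogene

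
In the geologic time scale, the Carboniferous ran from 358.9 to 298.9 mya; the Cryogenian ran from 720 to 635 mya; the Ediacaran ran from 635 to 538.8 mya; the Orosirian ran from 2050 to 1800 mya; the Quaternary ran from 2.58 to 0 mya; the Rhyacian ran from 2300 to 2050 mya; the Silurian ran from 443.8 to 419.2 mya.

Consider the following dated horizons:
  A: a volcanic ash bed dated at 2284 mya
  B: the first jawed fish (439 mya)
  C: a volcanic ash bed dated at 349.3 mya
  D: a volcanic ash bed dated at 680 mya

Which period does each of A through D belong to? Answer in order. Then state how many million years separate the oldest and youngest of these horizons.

A: 2284 Ma lies in 2300–2050 Ma, so Rhyacian.
B: 439 Ma lies in 443.8–419.2 Ma, so Silurian.
C: 349.3 Ma lies in 358.9–298.9 Ma, so Carboniferous.
D: 680 Ma lies in 720–635 Ma, so Cryogenian.
Oldest = 2284 Ma, youngest = 349.3 Ma → span 1934.7 Myr.

A — Rhyacian; B — Silurian; C — Carboniferous; D — Cryogenian; span 1934.7 million years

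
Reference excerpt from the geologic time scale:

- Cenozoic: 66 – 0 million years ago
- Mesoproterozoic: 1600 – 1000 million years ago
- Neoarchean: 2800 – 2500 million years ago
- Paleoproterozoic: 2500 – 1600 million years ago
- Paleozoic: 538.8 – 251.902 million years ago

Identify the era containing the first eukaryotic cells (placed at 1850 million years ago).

Paleoproterozoic

1850 Ma lies between 2500 and 1600 Ma, so it falls in the Paleoproterozoic.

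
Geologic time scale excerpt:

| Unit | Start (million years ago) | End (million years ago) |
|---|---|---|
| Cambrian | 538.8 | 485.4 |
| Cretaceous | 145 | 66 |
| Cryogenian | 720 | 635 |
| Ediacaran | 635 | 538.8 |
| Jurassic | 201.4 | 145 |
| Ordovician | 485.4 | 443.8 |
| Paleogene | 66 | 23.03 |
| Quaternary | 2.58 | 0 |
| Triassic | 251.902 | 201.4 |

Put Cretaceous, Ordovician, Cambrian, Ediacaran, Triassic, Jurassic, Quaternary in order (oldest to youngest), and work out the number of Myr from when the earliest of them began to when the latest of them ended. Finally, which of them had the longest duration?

From the excerpt: Cretaceous 145–66; Ordovician 485.4–443.8; Cambrian 538.8–485.4; Ediacaran 635–538.8; Triassic 251.902–201.4; Jurassic 201.4–145; Quaternary 2.58–0 (Ma).
Larger Ma is earlier, so the oldest is Ediacaran and the youngest is Quaternary; oldest to youngest: Ediacaran, Cambrian, Ordovician, Triassic, Jurassic, Cretaceous, Quaternary.
Oldest start 635 minus youngest end 0 gives 635 Myr overall.
Individual lengths (start − end): Jurassic 56.4; Triassic 50.502; Cretaceous 79; Quaternary 2.58; Ediacaran 96.2; Ordovician 41.6; Cambrian 53.4. The largest is Ediacaran at 96.2 Myr.

Ediacaran → Cambrian → Ordovician → Triassic → Jurassic → Cretaceous → Quaternary; total span 635 Myr; longest is Ediacaran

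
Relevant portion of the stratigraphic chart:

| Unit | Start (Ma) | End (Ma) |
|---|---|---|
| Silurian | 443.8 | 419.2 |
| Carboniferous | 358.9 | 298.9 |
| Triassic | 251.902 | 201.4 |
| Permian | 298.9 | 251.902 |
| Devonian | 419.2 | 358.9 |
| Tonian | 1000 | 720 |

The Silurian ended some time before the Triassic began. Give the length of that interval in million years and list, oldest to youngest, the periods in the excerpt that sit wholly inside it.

End of Silurian = 419.2 Ma; start of Triassic = 251.902 Ma.
Gap = 419.2 − 251.902 = 167.298 Myr.
Periods wholly inside 419.2–251.902 Ma: Devonian (419.2–358.9), Carboniferous (358.9–298.9), Permian (298.9–251.902).

167.298 million years; Devonian, Carboniferous, Permian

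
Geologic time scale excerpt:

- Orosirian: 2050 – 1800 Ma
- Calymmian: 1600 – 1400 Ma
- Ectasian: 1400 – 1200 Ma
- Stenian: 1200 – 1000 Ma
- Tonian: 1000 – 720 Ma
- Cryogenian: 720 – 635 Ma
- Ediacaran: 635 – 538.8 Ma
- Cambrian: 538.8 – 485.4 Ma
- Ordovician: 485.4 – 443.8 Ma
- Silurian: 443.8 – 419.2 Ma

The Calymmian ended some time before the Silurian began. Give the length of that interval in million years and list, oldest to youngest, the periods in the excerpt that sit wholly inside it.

956.2 million years; Ectasian, Stenian, Tonian, Cryogenian, Ediacaran, Cambrian, Ordovician

The Calymmian closes at 1400 Ma and the Silurian opens at 443.8 Ma, so the interval is 1400 − 443.8 = 956.2 Myr.
A period fits inside if it starts at or after 1400 Ma and ends at or before 443.8 Ma; oldest first that gives Ectasian, Stenian, Tonian, Cryogenian, Ediacaran, Cambrian, Ordovician.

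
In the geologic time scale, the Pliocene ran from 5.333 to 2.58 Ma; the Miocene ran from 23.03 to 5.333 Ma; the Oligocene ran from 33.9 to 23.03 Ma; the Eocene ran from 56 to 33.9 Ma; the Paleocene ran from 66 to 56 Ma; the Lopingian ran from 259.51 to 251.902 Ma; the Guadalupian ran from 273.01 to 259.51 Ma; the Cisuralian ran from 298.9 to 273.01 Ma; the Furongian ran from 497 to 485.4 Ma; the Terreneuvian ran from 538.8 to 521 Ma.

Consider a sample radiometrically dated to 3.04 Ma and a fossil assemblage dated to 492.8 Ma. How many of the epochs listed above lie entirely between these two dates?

7

The older date is 492.8 Ma and the younger is 3.04 Ma.
Epochs with start < 492.8 and end > 3.04 Ma: Cisuralian (298.9–273.01), Guadalupian (273.01–259.51), Lopingian (259.51–251.902), Paleocene (66–56), Eocene (56–33.9), Oligocene (33.9–23.03), Miocene (23.03–5.333).
That is 7 complete epochs.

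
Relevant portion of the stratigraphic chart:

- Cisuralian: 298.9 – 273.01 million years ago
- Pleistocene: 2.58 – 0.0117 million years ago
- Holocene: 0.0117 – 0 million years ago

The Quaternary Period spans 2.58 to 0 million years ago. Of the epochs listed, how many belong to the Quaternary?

2

Epochs inside 2.58–0 Ma: Pleistocene, Holocene — 2 in total.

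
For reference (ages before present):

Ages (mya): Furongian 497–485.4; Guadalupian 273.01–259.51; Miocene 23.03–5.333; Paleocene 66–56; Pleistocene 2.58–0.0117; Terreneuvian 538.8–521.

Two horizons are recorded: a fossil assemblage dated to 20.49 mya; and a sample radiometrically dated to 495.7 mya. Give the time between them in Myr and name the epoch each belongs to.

Elapsed time: 495.7 − 20.49 = 475.21 Myr.
20.49 Ma lies within 23.03–5.333 Ma: Miocene.
495.7 Ma lies within 497–485.4 Ma: Furongian.

475.21 million years apart; the first in the Miocene, the second in the Furongian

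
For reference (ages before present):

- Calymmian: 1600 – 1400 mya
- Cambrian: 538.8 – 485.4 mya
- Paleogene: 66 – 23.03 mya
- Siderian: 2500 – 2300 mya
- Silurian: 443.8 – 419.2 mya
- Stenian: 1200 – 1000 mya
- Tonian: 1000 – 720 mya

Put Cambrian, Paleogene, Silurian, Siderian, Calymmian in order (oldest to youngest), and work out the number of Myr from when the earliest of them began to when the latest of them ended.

From the excerpt: Cambrian 538.8–485.4; Paleogene 66–23.03; Silurian 443.8–419.2; Siderian 2500–2300; Calymmian 1600–1400 (Ma).
Larger Ma is earlier, so the oldest is Siderian and the youngest is Paleogene; oldest to youngest: Siderian, Calymmian, Cambrian, Silurian, Paleogene.
Oldest start 2500 minus youngest end 23.03 gives 2476.97 Myr overall.

Siderian → Calymmian → Cambrian → Silurian → Paleogene; total span 2476.97 Myr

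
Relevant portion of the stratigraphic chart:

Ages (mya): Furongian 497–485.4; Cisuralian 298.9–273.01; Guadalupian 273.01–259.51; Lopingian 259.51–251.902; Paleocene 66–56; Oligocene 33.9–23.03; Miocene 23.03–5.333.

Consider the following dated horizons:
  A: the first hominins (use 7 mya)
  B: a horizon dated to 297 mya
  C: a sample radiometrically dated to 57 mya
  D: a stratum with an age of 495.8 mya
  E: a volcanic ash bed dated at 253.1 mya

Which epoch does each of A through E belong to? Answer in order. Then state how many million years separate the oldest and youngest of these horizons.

A — Miocene; B — Cisuralian; C — Paleocene; D — Furongian; E — Lopingian; span 488.8 million years

Match each age against the start–end ranges in the excerpt: A = 7 Ma → Miocene (23.03–5.333); B = 297 Ma → Cisuralian (298.9–273.01); C = 57 Ma → Paleocene (66–56); D = 495.8 Ma → Furongian (497–485.4); E = 253.1 Ma → Lopingian (259.51–251.902).
The largest age is 495.8 Ma and the smallest is 7 Ma; their difference is 488.8 Myr.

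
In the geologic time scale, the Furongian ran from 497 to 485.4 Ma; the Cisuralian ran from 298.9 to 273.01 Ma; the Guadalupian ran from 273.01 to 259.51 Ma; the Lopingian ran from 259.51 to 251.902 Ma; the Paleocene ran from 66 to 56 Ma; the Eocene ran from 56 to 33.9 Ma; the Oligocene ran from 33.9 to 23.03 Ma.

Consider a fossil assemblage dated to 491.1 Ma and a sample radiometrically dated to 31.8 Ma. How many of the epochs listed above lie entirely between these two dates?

The older date is 491.1 Ma and the younger is 31.8 Ma.
Epochs with start < 491.1 and end > 31.8 Ma: Cisuralian (298.9–273.01), Guadalupian (273.01–259.51), Lopingian (259.51–251.902), Paleocene (66–56), Eocene (56–33.9).
That is 5 complete epochs.

5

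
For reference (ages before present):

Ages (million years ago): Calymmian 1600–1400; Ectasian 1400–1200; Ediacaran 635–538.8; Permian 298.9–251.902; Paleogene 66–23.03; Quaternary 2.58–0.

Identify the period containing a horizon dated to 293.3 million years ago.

Permian

293.3 Ma lies between 298.9 and 251.902 Ma, so it falls in the Permian.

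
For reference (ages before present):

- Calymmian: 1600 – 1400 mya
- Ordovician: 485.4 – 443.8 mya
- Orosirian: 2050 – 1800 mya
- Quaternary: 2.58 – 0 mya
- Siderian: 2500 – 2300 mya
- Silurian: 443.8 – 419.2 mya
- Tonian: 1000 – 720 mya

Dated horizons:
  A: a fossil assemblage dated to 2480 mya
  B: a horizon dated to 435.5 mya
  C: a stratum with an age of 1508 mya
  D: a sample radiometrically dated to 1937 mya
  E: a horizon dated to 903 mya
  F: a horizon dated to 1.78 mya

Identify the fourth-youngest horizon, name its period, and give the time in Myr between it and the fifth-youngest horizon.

Smaller Ma means younger, so youngest first: F 1.78 < B 435.5 < E 903 < C 1508 < D 1937 < A 2480.
Counting 4 along gives C (1508 Ma); the excerpt puts that inside the Calymmian, 1600–1400 Ma.
Next in line is D (1937 Ma), and 1937 − 1508 = 429 Myr.

C, in the Calymmian; 429 million years to D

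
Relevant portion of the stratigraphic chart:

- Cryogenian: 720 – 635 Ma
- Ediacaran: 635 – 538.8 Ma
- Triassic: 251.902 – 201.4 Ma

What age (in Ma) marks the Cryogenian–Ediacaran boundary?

635 Ma

The Cryogenian ends and the Ediacaran begins at 635 Ma.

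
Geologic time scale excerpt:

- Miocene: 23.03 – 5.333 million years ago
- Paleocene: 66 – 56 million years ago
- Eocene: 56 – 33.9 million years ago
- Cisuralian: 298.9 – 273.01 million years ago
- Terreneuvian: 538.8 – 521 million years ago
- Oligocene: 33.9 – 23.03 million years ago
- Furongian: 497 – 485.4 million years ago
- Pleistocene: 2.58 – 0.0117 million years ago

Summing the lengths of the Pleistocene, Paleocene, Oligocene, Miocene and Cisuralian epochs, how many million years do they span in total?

67.0253 million years

Each duration: Pleistocene = 2.5683; Paleocene = 10; Oligocene = 10.87; Miocene = 17.697; Cisuralian = 25.89.
Sum: 2.5683 + 10 + 10.87 + 17.697 + 25.89 = 67.0253 Myr.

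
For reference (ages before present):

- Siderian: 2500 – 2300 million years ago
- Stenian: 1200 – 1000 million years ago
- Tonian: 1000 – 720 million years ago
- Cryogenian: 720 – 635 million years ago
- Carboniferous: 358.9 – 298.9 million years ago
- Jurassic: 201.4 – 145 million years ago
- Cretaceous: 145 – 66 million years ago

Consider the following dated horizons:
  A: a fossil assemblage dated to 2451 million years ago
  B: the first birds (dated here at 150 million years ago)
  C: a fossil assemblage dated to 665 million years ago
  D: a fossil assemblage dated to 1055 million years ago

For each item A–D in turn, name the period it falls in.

A: 2451 Ma lies in 2500–2300 Ma, so Siderian.
B: 150 Ma lies in 201.4–145 Ma, so Jurassic.
C: 665 Ma lies in 720–635 Ma, so Cryogenian.
D: 1055 Ma lies in 1200–1000 Ma, so Stenian.

A — Siderian; B — Jurassic; C — Cryogenian; D — Stenian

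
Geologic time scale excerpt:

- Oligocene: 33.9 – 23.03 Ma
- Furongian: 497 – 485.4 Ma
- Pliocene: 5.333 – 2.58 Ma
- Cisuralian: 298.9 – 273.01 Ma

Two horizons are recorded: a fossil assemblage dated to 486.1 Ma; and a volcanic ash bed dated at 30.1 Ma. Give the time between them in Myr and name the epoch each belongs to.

456 million years apart; the first in the Furongian, the second in the Oligocene

Elapsed time: 486.1 − 30.1 = 456 Myr.
486.1 Ma lies within 497–485.4 Ma: Furongian.
30.1 Ma lies within 33.9–23.03 Ma: Oligocene.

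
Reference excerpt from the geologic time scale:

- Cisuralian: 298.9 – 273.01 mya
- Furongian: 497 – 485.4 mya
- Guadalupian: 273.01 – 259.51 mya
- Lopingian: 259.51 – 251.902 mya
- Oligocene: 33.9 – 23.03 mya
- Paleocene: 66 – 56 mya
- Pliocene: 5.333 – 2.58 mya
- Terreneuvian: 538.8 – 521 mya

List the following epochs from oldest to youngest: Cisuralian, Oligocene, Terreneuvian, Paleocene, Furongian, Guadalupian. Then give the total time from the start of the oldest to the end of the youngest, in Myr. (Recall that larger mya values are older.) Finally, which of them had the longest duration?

Start ages (Ma): Terreneuvian 538.8, Furongian 497, Cisuralian 298.9, Guadalupian 273.01, Paleocene 66, Oligocene 33.9.
Ordered oldest to youngest: Terreneuvian, Furongian, Cisuralian, Guadalupian, Paleocene, Oligocene.
Span = 538.8 − 23.03 = 515.77 Myr.
Durations: Cisuralian 25.89, Guadalupian 13.5, Oligocene 10.87, Furongian 11.6, Terreneuvian 17.8, Paleocene 10 → longest is Cisuralian (25.89 Myr).

Terreneuvian, Furongian, Cisuralian, Guadalupian, Paleocene, Oligocene; total span 515.77 Myr; longest is Cisuralian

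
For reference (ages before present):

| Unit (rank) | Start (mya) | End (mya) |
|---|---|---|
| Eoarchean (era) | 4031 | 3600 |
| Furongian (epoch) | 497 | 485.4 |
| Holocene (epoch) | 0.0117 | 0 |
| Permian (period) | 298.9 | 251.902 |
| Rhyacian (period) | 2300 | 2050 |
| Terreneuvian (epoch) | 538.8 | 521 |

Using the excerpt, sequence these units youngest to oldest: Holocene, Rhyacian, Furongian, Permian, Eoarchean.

Holocene → Permian → Furongian → Rhyacian → Eoarchean

The oldest of these is Eoarchean (starts 4031 Ma) and the youngest is Holocene (ends 0 Ma).
In between, by decreasing start age: Rhyacian (2300), Furongian (497), Permian (298.9).
Listing youngest first means reversing that sequence.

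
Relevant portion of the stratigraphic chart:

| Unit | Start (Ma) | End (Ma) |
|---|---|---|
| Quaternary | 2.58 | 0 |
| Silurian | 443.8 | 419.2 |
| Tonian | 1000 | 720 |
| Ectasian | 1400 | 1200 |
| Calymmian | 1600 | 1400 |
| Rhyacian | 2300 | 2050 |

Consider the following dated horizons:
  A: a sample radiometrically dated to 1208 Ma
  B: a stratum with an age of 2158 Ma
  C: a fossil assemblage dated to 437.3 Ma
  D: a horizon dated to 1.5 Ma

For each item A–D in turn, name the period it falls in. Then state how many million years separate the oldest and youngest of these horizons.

A — Ectasian; B — Rhyacian; C — Silurian; D — Quaternary; span 2156.5 million years

A: 1208 Ma lies in 1400–1200 Ma, so Ectasian.
B: 2158 Ma lies in 2300–2050 Ma, so Rhyacian.
C: 437.3 Ma lies in 443.8–419.2 Ma, so Silurian.
D: 1.5 Ma lies in 2.58–0 Ma, so Quaternary.
Oldest = 2158 Ma, youngest = 1.5 Ma → span 2156.5 Myr.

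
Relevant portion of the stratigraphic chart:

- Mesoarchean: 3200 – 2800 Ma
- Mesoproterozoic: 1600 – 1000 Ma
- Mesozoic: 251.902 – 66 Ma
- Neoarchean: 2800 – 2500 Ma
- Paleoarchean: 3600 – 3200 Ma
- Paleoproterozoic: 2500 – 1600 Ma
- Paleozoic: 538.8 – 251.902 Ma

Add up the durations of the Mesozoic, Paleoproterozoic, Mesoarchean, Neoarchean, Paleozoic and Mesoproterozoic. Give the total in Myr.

2672.8 million years

Duration is start − end for each: (251.902 − 66) + (2500 − 1600) + (3200 − 2800) + (2800 − 2500) + (538.8 − 251.902) + (1600 − 1000).
That is 185.902 + 900 + 400 + 300 + 286.898 + 600, which totals 2672.8 million years.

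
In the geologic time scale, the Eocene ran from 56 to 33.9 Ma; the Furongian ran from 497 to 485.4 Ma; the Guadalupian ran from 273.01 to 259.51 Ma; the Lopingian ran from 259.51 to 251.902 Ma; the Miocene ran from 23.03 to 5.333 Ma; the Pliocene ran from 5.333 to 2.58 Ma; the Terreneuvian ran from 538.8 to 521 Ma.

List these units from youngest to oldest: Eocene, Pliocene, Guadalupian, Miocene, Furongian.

Pliocene → Miocene → Eocene → Guadalupian → Furongian

Read off each span (Ma): Eocene 56–33.9; Pliocene 5.333–2.58; Guadalupian 273.01–259.51; Miocene 23.03–5.333; Furongian 497–485.4.
Larger Ma is older, so oldest→youngest is Furongian, Guadalupian, Eocene, Miocene, Pliocene; reverse it for youngest→oldest.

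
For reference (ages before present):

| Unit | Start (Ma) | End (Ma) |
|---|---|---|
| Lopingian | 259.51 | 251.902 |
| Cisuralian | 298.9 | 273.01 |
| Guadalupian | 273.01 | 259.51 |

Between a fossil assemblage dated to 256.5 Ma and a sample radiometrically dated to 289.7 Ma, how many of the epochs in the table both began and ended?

1

The older date is 289.7 Ma and the younger is 256.5 Ma.
Epochs with start < 289.7 and end > 256.5 Ma: Guadalupian (273.01–259.51).
That is 1 complete epoch.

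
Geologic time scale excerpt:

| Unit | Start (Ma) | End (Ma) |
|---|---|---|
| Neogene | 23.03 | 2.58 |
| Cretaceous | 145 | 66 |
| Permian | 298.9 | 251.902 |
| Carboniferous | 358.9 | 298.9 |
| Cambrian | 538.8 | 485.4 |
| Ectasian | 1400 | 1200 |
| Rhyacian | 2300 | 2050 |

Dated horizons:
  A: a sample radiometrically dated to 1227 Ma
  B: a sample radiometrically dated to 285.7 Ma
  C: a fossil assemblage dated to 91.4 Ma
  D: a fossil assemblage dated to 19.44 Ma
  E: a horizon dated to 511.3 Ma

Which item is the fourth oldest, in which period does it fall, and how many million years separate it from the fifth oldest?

C, in the Cretaceous; 71.96 million years to D

Larger Ma means older, so oldest first: A 1227 > E 511.3 > B 285.7 > C 91.4 > D 19.44.
Counting 4 along gives C (91.4 Ma); the excerpt puts that inside the Cretaceous, 145–66 Ma.
Next in line is D (19.44 Ma), and 91.4 − 19.44 = 71.96 Myr.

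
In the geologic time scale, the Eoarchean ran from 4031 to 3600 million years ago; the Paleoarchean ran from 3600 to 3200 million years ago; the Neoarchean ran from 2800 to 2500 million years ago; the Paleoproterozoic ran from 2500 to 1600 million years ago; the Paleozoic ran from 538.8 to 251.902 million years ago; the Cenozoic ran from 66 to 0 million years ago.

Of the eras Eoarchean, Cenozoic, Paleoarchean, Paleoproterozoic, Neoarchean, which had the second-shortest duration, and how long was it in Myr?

Neoarchean, 300 million years

Start − end for each: Eoarchean 4031 − 3600 = 431; Cenozoic 66 − 0 = 66; Paleoarchean 3600 − 3200 = 400; Paleoproterozoic 2500 − 1600 = 900; Neoarchean 2800 − 2500 = 300.
Ranking these from shortest: Cenozoic < Neoarchean < Paleoarchean < Eoarchean < Paleoproterozoic.
Position 2 in that ranking is Neoarchean, which lasted 300 Myr.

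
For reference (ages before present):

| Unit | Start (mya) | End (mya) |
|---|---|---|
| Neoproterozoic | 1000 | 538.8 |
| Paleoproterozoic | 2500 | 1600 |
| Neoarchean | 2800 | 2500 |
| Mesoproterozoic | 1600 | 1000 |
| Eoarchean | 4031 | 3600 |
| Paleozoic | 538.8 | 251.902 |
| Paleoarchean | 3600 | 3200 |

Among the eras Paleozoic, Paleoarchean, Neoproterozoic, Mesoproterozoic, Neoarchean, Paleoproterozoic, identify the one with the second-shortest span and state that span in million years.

Neoarchean, 300 million years

Durations: Paleozoic 286.898; Paleoarchean 400; Neoproterozoic 461.2; Mesoproterozoic 600; Neoarchean 300; Paleoproterozoic 900 Myr.
Sorted shortest-first: Paleozoic (286.898), Neoarchean (300), Paleoarchean (400), Neoproterozoic (461.2), Mesoproterozoic (600), Paleoproterozoic (900).
The second shortest is Neoarchean at 300 Myr.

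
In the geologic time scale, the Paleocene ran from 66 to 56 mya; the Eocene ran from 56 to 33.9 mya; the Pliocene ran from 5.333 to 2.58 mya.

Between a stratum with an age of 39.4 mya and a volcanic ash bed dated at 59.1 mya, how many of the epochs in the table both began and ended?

0

Checking each listed span, none has both start < 59.1 Ma and end > 39.4 Ma — every epoch straddles one of the two dates or lies outside them — so the count is 0.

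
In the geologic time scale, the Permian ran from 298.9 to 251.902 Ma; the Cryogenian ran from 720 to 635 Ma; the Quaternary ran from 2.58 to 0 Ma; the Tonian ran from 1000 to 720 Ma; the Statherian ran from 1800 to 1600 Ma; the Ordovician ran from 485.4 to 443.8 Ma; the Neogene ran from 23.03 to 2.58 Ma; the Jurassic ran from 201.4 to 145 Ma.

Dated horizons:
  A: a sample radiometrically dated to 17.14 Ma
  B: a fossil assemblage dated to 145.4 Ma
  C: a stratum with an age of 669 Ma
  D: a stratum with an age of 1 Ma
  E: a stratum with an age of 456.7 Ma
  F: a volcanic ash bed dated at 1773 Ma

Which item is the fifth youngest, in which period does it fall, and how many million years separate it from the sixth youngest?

C, in the Cryogenian; 1104 million years to F

Smaller Ma means younger, so youngest first: D 1 < A 17.14 < B 145.4 < E 456.7 < C 669 < F 1773.
Counting 5 along gives C (669 Ma); the excerpt puts that inside the Cryogenian, 720–635 Ma.
Next in line is F (1773 Ma), and 1773 − 669 = 1104 Myr.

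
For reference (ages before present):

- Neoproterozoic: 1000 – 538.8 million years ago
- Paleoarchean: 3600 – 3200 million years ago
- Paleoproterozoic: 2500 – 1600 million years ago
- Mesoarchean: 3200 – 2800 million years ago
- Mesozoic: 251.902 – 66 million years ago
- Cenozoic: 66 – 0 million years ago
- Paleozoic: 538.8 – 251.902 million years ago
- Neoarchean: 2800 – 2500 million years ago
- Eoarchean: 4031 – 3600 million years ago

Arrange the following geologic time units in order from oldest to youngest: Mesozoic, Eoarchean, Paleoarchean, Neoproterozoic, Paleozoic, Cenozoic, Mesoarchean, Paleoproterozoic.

The oldest of these is Eoarchean (starts 4031 Ma) and the youngest is Cenozoic (ends 0 Ma).
In between, by decreasing start age: Paleoarchean (3600), Mesoarchean (3200), Paleoproterozoic (2500), Neoproterozoic (1000), Paleozoic (538.8), Mesozoic (251.902).

Eoarchean, Paleoarchean, Mesoarchean, Paleoproterozoic, Neoproterozoic, Paleozoic, Mesozoic, Cenozoic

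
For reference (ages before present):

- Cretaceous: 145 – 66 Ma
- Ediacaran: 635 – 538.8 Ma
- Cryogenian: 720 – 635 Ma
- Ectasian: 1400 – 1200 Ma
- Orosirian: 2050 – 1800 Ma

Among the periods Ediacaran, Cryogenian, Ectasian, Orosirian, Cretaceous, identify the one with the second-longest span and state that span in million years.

Ectasian, 200 million years

Durations: Ediacaran 96.2; Cryogenian 85; Ectasian 200; Orosirian 250; Cretaceous 79 Myr.
Sorted longest-first: Orosirian (250), Ectasian (200), Ediacaran (96.2), Cryogenian (85), Cretaceous (79).
The second longest is Ectasian at 200 Myr.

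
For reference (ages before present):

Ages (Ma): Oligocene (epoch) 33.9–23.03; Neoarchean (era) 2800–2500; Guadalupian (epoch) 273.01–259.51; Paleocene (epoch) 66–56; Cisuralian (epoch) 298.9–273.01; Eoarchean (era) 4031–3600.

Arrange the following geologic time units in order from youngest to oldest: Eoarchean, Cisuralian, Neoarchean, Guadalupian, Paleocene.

Read off each span (Ma): Eoarchean 4031–3600; Cisuralian 298.9–273.01; Neoarchean 2800–2500; Guadalupian 273.01–259.51; Paleocene 66–56.
Larger Ma is older, so oldest→youngest is Eoarchean, Neoarchean, Cisuralian, Guadalupian, Paleocene; reverse it for youngest→oldest.

Paleocene, then Guadalupian, then Cisuralian, then Neoarchean, then Eoarchean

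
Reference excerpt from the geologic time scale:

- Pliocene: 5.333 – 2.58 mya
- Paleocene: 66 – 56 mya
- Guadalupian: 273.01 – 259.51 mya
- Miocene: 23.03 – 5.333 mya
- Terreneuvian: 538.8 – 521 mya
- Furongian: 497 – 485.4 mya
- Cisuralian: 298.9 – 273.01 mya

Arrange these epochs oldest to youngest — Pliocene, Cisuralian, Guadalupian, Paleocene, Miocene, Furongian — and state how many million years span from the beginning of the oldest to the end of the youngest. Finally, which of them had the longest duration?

Furongian → Cisuralian → Guadalupian → Paleocene → Miocene → Pliocene; total span 494.42 Myr; longest is Cisuralian

From the excerpt: Pliocene 5.333–2.58; Cisuralian 298.9–273.01; Guadalupian 273.01–259.51; Paleocene 66–56; Miocene 23.03–5.333; Furongian 497–485.4 (Ma).
Larger Ma is earlier, so the oldest is Furongian and the youngest is Pliocene; oldest to youngest: Furongian, Cisuralian, Guadalupian, Paleocene, Miocene, Pliocene.
Oldest start 497 minus youngest end 2.58 gives 494.42 Myr overall.
Individual lengths (start − end): Paleocene 10; Guadalupian 13.5; Furongian 11.6; Miocene 17.697; Pliocene 2.753; Cisuralian 25.89. The largest is Cisuralian at 25.89 Myr.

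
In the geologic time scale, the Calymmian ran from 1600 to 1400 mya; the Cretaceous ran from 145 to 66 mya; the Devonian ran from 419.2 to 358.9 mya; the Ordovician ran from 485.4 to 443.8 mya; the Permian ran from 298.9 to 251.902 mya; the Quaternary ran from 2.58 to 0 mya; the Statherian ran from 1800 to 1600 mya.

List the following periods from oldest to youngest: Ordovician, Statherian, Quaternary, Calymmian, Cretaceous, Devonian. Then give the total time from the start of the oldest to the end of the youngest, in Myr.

Start ages (Ma): Statherian 1800, Calymmian 1600, Ordovician 485.4, Devonian 419.2, Cretaceous 145, Quaternary 2.58.
Ordered oldest to youngest: Statherian, Calymmian, Ordovician, Devonian, Cretaceous, Quaternary.
Span = 1800 − 0 = 1800 Myr.

Statherian, Calymmian, Ordovician, Devonian, Cretaceous, Quaternary; total span 1800 Myr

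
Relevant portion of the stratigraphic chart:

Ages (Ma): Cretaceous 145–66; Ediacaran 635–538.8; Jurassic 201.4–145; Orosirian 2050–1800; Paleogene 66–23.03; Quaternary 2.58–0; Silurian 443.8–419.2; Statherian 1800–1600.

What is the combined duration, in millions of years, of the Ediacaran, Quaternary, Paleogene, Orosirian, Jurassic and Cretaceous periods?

527.15 million years

Duration is start − end for each: (635 − 538.8) + (2.58 − 0) + (66 − 23.03) + (2050 − 1800) + (201.4 − 145) + (145 − 66).
That is 96.2 + 2.58 + 42.97 + 250 + 56.4 + 79, which totals 527.15 million years.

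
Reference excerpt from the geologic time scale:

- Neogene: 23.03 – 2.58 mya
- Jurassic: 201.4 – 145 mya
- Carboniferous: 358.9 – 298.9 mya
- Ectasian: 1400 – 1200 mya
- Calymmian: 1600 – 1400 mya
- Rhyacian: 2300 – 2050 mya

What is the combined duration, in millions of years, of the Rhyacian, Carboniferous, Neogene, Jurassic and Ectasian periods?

Each duration: Rhyacian = 250; Carboniferous = 60; Neogene = 20.45; Jurassic = 56.4; Ectasian = 200.
Sum: 250 + 60 + 20.45 + 56.4 + 200 = 586.85 Myr.

586.85 million years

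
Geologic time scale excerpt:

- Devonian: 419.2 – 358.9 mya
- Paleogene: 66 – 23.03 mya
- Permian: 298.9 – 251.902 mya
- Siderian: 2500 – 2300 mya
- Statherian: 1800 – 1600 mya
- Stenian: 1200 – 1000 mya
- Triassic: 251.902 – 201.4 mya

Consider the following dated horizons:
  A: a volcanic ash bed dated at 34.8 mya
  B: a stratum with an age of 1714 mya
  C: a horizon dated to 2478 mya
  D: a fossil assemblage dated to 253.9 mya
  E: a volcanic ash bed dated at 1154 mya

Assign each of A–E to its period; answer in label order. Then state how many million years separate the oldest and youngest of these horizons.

A: 34.8 Ma lies in 66–23.03 Ma, so Paleogene.
B: 1714 Ma lies in 1800–1600 Ma, so Statherian.
C: 2478 Ma lies in 2500–2300 Ma, so Siderian.
D: 253.9 Ma lies in 298.9–251.902 Ma, so Permian.
E: 1154 Ma lies in 1200–1000 Ma, so Stenian.
Oldest = 2478 Ma, youngest = 34.8 Ma → span 2443.2 Myr.

A — Paleogene; B — Statherian; C — Siderian; D — Permian; E — Stenian; span 2443.2 million years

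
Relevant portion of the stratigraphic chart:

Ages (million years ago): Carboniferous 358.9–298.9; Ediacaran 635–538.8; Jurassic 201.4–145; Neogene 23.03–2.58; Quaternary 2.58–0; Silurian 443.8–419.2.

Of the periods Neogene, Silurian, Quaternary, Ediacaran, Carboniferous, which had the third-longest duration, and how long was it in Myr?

Start − end for each: Neogene 23.03 − 2.58 = 20.45; Silurian 443.8 − 419.2 = 24.6; Quaternary 2.58 − 0 = 2.58; Ediacaran 635 − 538.8 = 96.2; Carboniferous 358.9 − 298.9 = 60.
Ranking these from longest: Ediacaran > Carboniferous > Silurian > Neogene > Quaternary.
Position 3 in that ranking is Silurian, which lasted 24.6 Myr.

Silurian, 24.6 million years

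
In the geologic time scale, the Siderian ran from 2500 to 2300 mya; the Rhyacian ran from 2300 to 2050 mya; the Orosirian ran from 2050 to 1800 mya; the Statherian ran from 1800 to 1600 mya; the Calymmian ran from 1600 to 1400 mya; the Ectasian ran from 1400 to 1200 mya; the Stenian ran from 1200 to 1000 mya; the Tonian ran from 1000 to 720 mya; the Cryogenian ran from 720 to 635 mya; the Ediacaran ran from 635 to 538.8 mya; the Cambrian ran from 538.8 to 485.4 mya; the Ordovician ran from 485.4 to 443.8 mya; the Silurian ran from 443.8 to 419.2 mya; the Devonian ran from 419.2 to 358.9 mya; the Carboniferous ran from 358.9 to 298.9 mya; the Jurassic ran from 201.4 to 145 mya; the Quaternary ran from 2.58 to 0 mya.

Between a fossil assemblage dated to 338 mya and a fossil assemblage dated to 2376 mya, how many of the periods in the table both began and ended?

13

The older date is 2376 Ma and the younger is 338 Ma.
Periods with start < 2376 and end > 338 Ma: Rhyacian (2300–2050), Orosirian (2050–1800), Statherian (1800–1600), Calymmian (1600–1400), Ectasian (1400–1200), Stenian (1200–1000), Tonian (1000–720), Cryogenian (720–635), Ediacaran (635–538.8), Cambrian (538.8–485.4), Ordovician (485.4–443.8), Silurian (443.8–419.2), Devonian (419.2–358.9).
That is 13 complete periods.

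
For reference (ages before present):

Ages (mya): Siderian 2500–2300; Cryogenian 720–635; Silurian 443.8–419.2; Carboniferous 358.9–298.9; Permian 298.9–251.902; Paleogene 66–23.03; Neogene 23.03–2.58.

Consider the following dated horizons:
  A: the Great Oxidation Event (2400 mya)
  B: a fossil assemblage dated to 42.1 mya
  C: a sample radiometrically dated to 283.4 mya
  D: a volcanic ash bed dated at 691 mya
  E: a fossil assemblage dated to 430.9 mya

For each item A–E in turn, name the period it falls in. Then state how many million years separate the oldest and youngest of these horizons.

A — Siderian; B — Paleogene; C — Permian; D — Cryogenian; E — Silurian; span 2357.9 million years

Match each age against the start–end ranges in the excerpt: A = 2400 Ma → Siderian (2500–2300); B = 42.1 Ma → Paleogene (66–23.03); C = 283.4 Ma → Permian (298.9–251.902); D = 691 Ma → Cryogenian (720–635); E = 430.9 Ma → Silurian (443.8–419.2).
The largest age is 2400 Ma and the smallest is 42.1 Ma; their difference is 2357.9 Myr.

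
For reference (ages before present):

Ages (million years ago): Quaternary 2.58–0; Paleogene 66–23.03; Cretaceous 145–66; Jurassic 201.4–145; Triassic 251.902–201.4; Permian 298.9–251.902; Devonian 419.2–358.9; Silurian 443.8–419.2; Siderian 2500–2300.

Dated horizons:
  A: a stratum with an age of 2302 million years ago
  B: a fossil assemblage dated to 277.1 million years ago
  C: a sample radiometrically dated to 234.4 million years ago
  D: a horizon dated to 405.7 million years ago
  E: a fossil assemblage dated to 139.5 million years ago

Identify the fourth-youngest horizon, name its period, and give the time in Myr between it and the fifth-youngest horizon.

Smaller Ma means younger, so youngest first: E 139.5 < C 234.4 < B 277.1 < D 405.7 < A 2302.
Counting 4 along gives D (405.7 Ma); the excerpt puts that inside the Devonian, 419.2–358.9 Ma.
Next in line is A (2302 Ma), and 2302 − 405.7 = 1896.3 Myr.

D, in the Devonian; 1896.3 million years to A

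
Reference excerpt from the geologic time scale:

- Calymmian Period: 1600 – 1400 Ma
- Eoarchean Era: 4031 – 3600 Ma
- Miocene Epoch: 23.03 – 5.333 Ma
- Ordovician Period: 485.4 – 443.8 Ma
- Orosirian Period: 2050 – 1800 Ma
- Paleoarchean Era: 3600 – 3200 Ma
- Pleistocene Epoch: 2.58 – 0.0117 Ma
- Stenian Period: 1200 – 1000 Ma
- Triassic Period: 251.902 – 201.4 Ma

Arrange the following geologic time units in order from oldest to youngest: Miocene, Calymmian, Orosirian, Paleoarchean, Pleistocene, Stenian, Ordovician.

Sorting by start age (descending Ma, since larger Ma = older): Paleoarchean began 3600, Orosirian began 2050, Calymmian began 1600, Stenian began 1200, Ordovician began 485.4, Miocene began 23.03, Pleistocene began 2.58.

Paleoarchean, Orosirian, Calymmian, Stenian, Ordovician, Miocene, Pleistocene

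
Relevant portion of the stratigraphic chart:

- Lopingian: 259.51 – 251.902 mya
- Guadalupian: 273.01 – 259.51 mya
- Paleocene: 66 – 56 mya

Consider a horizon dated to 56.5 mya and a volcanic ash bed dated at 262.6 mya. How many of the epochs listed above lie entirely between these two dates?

1

The older date is 262.6 Ma and the younger is 56.5 Ma.
Epochs with start < 262.6 and end > 56.5 Ma: Lopingian (259.51–251.902).
That is 1 complete epoch.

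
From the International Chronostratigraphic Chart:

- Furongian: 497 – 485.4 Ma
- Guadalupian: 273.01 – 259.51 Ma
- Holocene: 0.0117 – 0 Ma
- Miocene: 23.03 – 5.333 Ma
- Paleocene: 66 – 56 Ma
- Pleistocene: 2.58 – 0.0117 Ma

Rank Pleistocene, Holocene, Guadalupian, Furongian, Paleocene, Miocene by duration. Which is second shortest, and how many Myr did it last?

Start − end for each: Pleistocene 2.58 − 0.0117 = 2.5683; Holocene 0.0117 − 0 = 0.0117; Guadalupian 273.01 − 259.51 = 13.5; Furongian 497 − 485.4 = 11.6; Paleocene 66 − 56 = 10; Miocene 23.03 − 5.333 = 17.697.
Ranking these from shortest: Holocene < Pleistocene < Paleocene < Furongian < Guadalupian < Miocene.
Position 2 in that ranking is Pleistocene, which lasted 2.5683 Myr.

Pleistocene, 2.5683 million years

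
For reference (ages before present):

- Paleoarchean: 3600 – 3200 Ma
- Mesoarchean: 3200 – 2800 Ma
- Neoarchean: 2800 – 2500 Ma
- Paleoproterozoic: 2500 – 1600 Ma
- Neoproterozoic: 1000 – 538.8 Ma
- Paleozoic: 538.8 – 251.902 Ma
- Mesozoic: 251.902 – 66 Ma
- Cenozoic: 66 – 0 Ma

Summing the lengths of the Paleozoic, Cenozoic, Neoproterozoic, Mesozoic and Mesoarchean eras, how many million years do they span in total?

1400 million years

Duration is start − end for each: (538.8 − 251.902) + (66 − 0) + (1000 − 538.8) + (251.902 − 66) + (3200 − 2800).
That is 286.898 + 66 + 461.2 + 185.902 + 400, which totals 1400 million years.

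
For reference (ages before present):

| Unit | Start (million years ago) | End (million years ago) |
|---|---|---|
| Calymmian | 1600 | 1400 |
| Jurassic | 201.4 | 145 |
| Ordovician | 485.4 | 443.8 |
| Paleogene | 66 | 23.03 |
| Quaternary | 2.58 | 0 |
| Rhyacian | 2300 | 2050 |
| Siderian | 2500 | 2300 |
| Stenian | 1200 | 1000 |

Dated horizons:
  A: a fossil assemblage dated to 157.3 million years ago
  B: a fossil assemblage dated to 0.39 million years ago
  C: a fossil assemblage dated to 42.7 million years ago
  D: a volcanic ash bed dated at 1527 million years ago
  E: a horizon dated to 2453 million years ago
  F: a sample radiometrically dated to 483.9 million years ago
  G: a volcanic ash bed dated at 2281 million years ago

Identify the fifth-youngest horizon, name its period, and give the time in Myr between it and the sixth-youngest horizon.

D, in the Calymmian; 754 million years to G

Sorted youngest-first by Ma: B (0.39), C (42.7), A (157.3), F (483.9), D (1527), G (2281), E (2453).
The fifth youngest is D at 1527 Ma, which lies in 1600–1400 Ma: the Calymmian.
The sixth youngest is G at 2281 Ma; separation = |1527 − 2281| = 754 Myr.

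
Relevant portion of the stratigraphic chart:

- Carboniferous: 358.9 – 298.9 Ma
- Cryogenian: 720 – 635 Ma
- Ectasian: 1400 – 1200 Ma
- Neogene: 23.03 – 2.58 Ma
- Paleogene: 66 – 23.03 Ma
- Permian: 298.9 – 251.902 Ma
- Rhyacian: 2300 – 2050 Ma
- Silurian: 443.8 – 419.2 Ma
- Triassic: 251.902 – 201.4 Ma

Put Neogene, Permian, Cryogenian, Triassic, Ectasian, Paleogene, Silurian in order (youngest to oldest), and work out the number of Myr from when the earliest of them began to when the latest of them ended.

From the excerpt: Neogene 23.03–2.58; Permian 298.9–251.902; Cryogenian 720–635; Triassic 251.902–201.4; Ectasian 1400–1200; Paleogene 66–23.03; Silurian 443.8–419.2 (Ma).
Larger Ma is earlier, so the oldest is Ectasian and the youngest is Neogene; youngest to oldest: Neogene, Paleogene, Triassic, Permian, Silurian, Cryogenian, Ectasian.
Oldest start 1400 minus youngest end 2.58 gives 1397.42 Myr overall.

Neogene → Paleogene → Triassic → Permian → Silurian → Cryogenian → Ectasian; total span 1397.42 Myr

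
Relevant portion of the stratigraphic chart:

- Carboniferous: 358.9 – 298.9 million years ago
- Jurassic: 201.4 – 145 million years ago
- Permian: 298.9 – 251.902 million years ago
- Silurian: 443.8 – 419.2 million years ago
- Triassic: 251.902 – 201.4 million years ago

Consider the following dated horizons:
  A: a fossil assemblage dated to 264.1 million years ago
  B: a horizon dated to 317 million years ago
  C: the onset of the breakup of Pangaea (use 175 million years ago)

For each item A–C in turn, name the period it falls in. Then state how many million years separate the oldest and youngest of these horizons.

A — Permian; B — Carboniferous; C — Jurassic; span 142 million years

A: 264.1 Ma lies in 298.9–251.902 Ma, so Permian.
B: 317 Ma lies in 358.9–298.9 Ma, so Carboniferous.
C: 175 Ma lies in 201.4–145 Ma, so Jurassic.
Oldest = 317 Ma, youngest = 175 Ma → span 142 Myr.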